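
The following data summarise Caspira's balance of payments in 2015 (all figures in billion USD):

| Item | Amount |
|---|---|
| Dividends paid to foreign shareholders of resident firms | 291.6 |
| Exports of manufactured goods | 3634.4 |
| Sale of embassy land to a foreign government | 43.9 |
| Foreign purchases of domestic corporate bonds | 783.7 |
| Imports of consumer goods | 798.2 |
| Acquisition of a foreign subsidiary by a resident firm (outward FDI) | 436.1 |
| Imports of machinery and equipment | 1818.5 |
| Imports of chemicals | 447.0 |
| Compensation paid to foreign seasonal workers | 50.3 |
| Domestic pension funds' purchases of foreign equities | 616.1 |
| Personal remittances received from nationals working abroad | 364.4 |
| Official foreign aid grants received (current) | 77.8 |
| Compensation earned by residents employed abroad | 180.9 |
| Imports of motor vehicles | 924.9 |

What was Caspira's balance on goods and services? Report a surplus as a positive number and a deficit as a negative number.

Goods: -1818.5 - 447.0 + 3634.4 - 798.2 - 924.9 = -354.2
Trade balance = -354.2 + 0.0 = -354.2
(Excluded from the trade balance — primary income: dividends paid to foreign shareholders of resident firms 291.6, compensation paid to foreign seasonal workers 50.3, compensation earned by residents employed abroad 180.9; capital account: sale of embassy land to a foreign government 43.9; financial account: foreign purchases of domestic corporate bonds 783.7, acquisition of a foreign subsidiary by a resident firm (outward FDI) 436.1, domestic pension funds' purchases of foreign equities 616.1; secondary income: personal remittances received from nationals working abroad 364.4, official foreign aid grants received (current) 77.8.)

-354.2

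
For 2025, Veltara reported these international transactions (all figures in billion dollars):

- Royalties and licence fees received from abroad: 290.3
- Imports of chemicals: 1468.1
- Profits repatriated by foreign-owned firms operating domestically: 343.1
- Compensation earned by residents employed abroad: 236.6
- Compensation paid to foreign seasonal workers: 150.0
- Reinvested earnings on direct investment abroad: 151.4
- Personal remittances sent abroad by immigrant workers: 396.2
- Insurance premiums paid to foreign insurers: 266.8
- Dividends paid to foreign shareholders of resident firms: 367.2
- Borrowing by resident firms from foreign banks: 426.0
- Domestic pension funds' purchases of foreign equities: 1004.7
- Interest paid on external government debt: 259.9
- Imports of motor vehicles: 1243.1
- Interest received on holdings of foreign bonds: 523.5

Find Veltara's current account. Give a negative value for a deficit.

Goods: -1243.1 - 1468.1 = -2711.2
Services: 290.3 - 266.8 = 23.5
Primary income: 236.6 + 523.5 - 259.9 - 150.0 - 367.2 - 343.1 + 151.4 = -208.7
Secondary income: -396.2
Current account = (-2711.2) + 23.5 + (-208.7) + (-396.2) = -3292.6
(Excluded from the current account — financial account: borrowing by resident firms from foreign banks 426.0, domestic pension funds' purchases of foreign equities 1004.7.)

-3292.6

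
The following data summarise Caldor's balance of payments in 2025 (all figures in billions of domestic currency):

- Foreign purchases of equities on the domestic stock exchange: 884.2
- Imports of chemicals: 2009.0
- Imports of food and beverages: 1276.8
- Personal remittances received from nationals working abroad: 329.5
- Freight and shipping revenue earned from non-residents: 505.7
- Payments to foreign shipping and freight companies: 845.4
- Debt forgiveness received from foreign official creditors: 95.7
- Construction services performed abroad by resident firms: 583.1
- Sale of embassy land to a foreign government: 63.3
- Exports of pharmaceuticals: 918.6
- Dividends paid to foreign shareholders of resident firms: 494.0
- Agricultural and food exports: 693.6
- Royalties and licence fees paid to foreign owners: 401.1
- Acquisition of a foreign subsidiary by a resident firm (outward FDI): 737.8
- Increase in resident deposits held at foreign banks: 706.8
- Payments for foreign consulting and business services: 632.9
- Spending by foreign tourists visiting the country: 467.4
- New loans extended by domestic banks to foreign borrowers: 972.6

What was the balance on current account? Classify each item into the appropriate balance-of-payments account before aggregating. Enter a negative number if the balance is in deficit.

Goods: -1276.8 + 693.6 - 2009.0 + 918.6 = -1673.6
Services: -845.4 + 505.7 - 401.1 - 632.9 + 467.4 + 583.1 = -323.2
Primary income: -494.0
Secondary income: 329.5
Current account = (-1673.6) + (-323.2) + (-494.0) + 329.5 = -2161.3
(Excluded from the current account — financial account: foreign purchases of equities on the domestic stock exchange 884.2, acquisition of a foreign subsidiary by a resident firm (outward FDI) 737.8, increase in resident deposits held at foreign banks 706.8, new loans extended by domestic banks to foreign borrowers 972.6; capital account: debt forgiveness received from foreign official creditors 95.7, sale of embassy land to a foreign government 63.3.)

-2161.3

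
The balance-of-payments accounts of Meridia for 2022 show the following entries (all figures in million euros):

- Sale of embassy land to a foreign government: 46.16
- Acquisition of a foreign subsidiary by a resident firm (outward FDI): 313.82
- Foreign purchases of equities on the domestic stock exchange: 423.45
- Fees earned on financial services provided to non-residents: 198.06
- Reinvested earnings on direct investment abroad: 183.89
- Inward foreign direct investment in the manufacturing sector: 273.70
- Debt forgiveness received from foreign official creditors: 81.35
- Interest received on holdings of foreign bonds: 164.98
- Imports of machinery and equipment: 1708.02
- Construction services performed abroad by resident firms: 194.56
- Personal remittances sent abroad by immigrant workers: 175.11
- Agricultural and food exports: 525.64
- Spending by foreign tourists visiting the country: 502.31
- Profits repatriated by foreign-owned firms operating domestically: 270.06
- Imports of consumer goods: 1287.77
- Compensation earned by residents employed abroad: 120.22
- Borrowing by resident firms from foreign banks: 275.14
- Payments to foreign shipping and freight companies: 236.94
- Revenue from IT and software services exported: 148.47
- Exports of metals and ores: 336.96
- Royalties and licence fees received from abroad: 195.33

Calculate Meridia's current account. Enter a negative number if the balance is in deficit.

-1107.48

Goods: -1708.02 + 336.96 - 1287.77 + 525.64 = -2133.19
Services: 148.47 + 195.33 + 502.31 - 236.94 + 194.56 + 198.06 = 1001.79
Primary income: 183.89 + 120.22 + 164.98 - 270.06 = 199.03
Secondary income: -175.11
Current account = (-2133.19) + 1001.79 + 199.03 + (-175.11) = -1107.48
(Excluded from the current account — capital account: sale of embassy land to a foreign government 46.16, debt forgiveness received from foreign official creditors 81.35; financial account: acquisition of a foreign subsidiary by a resident firm (outward FDI) 313.82, foreign purchases of equities on the domestic stock exchange 423.45, inward foreign direct investment in the manufacturing sector 273.70, borrowing by resident firms from foreign banks 275.14.)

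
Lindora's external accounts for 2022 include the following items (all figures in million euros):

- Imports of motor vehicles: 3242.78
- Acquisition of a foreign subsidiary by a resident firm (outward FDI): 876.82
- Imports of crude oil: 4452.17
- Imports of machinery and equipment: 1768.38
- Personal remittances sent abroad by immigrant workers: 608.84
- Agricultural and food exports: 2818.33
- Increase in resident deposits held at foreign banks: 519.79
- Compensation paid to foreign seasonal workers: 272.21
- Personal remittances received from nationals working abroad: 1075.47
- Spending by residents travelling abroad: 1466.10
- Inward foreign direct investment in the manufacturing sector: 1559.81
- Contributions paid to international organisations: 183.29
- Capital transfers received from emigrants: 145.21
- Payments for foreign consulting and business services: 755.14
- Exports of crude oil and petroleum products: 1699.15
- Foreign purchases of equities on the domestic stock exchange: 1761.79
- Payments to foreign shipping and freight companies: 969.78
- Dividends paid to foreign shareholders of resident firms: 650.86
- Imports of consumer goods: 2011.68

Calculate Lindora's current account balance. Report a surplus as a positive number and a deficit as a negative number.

-10788.28

Goods: -3242.78 + 1699.15 - 4452.17 - 2011.68 - 1768.38 + 2818.33 = -6957.53
Services: -755.14 - 969.78 - 1466.10 = -3191.02
Primary income: -650.86 - 272.21 = -923.07
Secondary income: -608.84 + 1075.47 - 183.29 = 283.34
Current account = (-6957.53) + (-3191.02) + (-923.07) + 283.34 = -10788.28
(Excluded from the current account — financial account: acquisition of a foreign subsidiary by a resident firm (outward FDI) 876.82, increase in resident deposits held at foreign banks 519.79, inward foreign direct investment in the manufacturing sector 1559.81, foreign purchases of equities on the domestic stock exchange 1761.79; capital account: capital transfers received from emigrants 145.21.)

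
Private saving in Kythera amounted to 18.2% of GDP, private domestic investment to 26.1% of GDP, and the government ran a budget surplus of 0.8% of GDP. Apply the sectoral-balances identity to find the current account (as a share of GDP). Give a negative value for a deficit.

By the sectoral-balances identity, CA = (S_private - I) + (T - G).
Private balance = 18.2 - 26.1 = -7.9
Government balance (T - G) = 0.8
CA = -7.9 + 0.8 = -7.1

-7.1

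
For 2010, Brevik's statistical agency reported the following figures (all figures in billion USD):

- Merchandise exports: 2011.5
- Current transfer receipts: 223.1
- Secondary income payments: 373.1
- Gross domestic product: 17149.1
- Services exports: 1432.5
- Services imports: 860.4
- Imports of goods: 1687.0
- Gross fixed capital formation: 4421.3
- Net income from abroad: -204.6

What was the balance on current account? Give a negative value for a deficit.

542.0

Goods balance = 2011.5 - 1687.0 = 324.5
Services balance = 1432.5 - 860.4 = 572.1
Trade balance (goods + services) = 324.5 + 572.1 = 896.6
Net primary income = -204.6
Net secondary income = 223.1 - 373.1 = -150.0
Current account = 896.6 + (-204.6) + (-150.0) = 542.0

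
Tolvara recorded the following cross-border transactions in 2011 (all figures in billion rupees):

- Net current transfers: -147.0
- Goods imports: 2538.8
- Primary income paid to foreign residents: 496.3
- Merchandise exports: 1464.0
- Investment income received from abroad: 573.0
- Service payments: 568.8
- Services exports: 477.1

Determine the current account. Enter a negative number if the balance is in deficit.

-1236.8

Goods balance = 1464.0 - 2538.8 = -1074.8
Services balance = 477.1 - 568.8 = -91.7
Trade balance (goods + services) = -1074.8 + (-91.7) = -1166.5
Net primary income = 573.0 - 496.3 = 76.7
Net secondary income = -147.0
Current account = -1166.5 + 76.7 + (-147.0) = -1236.8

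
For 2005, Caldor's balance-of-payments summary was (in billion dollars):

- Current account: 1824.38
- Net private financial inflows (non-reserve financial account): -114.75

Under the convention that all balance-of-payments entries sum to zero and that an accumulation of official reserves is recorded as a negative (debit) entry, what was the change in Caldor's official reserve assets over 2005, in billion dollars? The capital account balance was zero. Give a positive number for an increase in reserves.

Official reserve transactions balance = -(1824.38 + (-114.75)) = -1709.63
An accumulation of reserves is recorded as a debit (negative entry), so the change in the stock of reserves is the negative of that balance.
Change in official reserves = -(-1709.63) = 1709.63

1709.63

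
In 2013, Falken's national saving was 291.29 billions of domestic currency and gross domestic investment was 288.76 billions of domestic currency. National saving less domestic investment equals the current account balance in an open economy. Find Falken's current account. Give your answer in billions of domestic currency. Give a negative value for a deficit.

CA = S - I = 291.29 - 288.76 = 2.53

2.53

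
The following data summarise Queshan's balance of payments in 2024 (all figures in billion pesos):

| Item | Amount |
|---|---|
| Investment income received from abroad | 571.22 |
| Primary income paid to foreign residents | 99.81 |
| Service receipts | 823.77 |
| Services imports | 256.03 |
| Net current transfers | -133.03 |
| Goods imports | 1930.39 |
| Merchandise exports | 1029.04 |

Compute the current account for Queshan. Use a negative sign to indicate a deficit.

4.77

Goods balance = 1029.04 - 1930.39 = -901.35
Services balance = 823.77 - 256.03 = 567.74
Trade balance (goods + services) = -901.35 + 567.74 = -333.61
Net primary income = 571.22 - 99.81 = 471.41
Net secondary income = -133.03
Current account = -333.61 + 471.41 + (-133.03) = 4.77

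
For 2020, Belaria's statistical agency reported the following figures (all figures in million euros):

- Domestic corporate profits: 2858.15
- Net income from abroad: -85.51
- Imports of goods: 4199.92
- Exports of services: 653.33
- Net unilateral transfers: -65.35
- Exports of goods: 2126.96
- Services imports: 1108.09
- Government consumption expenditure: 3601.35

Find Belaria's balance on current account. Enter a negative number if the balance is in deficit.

-2678.58

Goods balance = 2126.96 - 4199.92 = -2072.96
Services balance = 653.33 - 1108.09 = -454.76
Trade balance (goods + services) = -2072.96 + (-454.76) = -2527.72
Net primary income = -85.51
Net secondary income = -65.35
Current account = -2527.72 + (-85.51) + (-65.35) = -2678.58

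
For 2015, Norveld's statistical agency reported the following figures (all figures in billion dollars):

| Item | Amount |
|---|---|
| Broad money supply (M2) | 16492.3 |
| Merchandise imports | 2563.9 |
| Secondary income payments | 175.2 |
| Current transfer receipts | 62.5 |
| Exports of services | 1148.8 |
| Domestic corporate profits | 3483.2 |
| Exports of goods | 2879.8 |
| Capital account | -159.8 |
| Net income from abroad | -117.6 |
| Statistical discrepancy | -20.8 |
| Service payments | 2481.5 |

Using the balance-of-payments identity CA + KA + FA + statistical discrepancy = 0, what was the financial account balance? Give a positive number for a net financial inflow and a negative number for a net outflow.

Goods balance = 2879.8 - 2563.9 = 315.9
Services balance = 1148.8 - 2481.5 = -1332.7
Trade balance (goods + services) = 315.9 + (-1332.7) = -1016.8
Net primary income = -117.6
Net secondary income = 62.5 - 175.2 = -112.7
Current account = -1016.8 + (-117.6) + (-112.7) = -1247.1
Financial account = -(-1247.1 + (-159.8) + (-20.8)) = 1427.7

1427.7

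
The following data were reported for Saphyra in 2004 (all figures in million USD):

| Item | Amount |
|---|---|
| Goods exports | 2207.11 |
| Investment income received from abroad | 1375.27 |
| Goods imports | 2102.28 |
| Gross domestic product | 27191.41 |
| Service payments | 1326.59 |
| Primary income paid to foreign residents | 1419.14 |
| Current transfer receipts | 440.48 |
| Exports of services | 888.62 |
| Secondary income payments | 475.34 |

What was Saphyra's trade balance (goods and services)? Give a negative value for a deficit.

Goods balance = 2207.11 - 2102.28 = 104.83
Services balance = 888.62 - 1326.59 = -437.97
Trade balance (goods + services) = 104.83 + (-437.97) = -333.14

-333.14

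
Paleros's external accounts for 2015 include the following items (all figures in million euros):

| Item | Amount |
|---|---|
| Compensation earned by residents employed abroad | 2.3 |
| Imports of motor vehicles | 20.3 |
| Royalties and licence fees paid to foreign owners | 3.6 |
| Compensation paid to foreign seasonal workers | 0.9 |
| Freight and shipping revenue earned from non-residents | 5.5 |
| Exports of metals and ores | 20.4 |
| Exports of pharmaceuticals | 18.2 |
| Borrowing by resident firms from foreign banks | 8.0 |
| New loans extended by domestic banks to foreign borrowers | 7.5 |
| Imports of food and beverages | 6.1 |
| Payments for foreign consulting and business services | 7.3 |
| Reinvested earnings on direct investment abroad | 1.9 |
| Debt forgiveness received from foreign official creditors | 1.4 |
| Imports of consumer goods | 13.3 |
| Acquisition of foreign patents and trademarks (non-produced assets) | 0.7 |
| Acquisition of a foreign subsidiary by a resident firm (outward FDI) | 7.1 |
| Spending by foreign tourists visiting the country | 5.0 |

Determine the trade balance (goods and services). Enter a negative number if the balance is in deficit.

-1.5

Goods: -13.3 + 20.4 - 20.3 - 6.1 + 18.2 = -1.1
Services: 5.5 + 5.0 - 7.3 - 3.6 = -0.4
Trade balance = -1.1 + (-0.4) = -1.5
(Excluded from the trade balance — primary income: compensation earned by residents employed abroad 2.3, compensation paid to foreign seasonal workers 0.9, reinvested earnings on direct investment abroad 1.9; financial account: borrowing by resident firms from foreign banks 8.0, new loans extended by domestic banks to foreign borrowers 7.5, acquisition of a foreign subsidiary by a resident firm (outward FDI) 7.1; capital account: debt forgiveness received from foreign official creditors 1.4, acquisition of foreign patents and trademarks (non-produced assets) 0.7.)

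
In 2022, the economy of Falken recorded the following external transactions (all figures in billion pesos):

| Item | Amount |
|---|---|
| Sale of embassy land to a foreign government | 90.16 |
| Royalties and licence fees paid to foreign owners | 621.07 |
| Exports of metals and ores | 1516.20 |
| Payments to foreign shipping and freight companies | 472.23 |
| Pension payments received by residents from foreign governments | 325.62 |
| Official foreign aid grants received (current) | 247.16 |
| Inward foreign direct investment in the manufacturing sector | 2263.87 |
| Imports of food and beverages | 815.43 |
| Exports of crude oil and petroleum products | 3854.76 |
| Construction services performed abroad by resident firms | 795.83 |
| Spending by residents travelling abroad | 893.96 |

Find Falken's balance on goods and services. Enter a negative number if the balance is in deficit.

Goods: -815.43 + 1516.20 + 3854.76 = 4555.53
Services: -621.07 + 795.83 - 472.23 - 893.96 = -1191.43
Trade balance = 4555.53 + (-1191.43) = 3364.10
(Excluded from the trade balance — capital account: sale of embassy land to a foreign government 90.16; secondary income: pension payments received by residents from foreign governments 325.62, official foreign aid grants received (current) 247.16; financial account: inward foreign direct investment in the manufacturing sector 2263.87.)

3364.10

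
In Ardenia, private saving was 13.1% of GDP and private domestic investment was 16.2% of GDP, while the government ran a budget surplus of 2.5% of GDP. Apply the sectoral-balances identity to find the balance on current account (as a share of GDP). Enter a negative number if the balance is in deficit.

By the sectoral-balances identity, CA = (S_private - I) + (T - G).
Private balance = 13.1 - 16.2 = -3.1
Government balance (T - G) = 2.5
CA = -3.1 + 2.5 = -0.6

-0.6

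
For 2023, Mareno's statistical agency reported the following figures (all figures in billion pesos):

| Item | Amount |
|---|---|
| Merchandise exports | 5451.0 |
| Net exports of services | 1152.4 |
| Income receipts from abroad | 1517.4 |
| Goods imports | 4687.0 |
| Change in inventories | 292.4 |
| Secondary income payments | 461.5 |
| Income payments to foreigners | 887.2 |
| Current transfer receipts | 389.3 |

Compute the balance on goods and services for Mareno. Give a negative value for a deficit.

1916.4

Goods balance = 5451.0 - 4687.0 = 764.0
Services balance = 1152.4
Trade balance (goods + services) = 764.0 + 1152.4 = 1916.4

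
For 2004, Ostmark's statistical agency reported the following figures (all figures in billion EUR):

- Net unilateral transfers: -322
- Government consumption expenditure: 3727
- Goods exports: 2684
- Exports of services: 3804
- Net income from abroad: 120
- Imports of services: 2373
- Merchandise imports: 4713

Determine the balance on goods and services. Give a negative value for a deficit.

Goods balance = 2684 - 4713 = -2029
Services balance = 3804 - 2373 = 1431
Trade balance (goods + services) = -2029 + 1431 = -598

-598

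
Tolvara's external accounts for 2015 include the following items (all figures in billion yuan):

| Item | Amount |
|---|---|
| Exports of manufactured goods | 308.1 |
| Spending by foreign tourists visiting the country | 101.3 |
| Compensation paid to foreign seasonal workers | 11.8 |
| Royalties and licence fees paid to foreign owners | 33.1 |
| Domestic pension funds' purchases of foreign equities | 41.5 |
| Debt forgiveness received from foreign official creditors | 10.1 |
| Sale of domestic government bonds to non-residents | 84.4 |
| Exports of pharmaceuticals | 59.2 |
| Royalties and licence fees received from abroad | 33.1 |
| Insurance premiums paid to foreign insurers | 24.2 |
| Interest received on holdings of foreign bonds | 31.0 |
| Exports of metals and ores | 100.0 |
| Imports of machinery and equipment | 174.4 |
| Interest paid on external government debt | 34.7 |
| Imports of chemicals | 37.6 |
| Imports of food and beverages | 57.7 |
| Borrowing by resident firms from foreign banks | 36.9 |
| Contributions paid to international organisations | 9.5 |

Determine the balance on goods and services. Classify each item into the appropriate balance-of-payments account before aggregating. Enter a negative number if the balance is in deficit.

274.7

Goods: 59.2 - 37.6 - 57.7 - 174.4 + 100.0 + 308.1 = 197.6
Services: 33.1 - 33.1 + 101.3 - 24.2 = 77.1
Trade balance = 197.6 + 77.1 = 274.7
(Excluded from the trade balance — primary income: compensation paid to foreign seasonal workers 11.8, interest received on holdings of foreign bonds 31.0, interest paid on external government debt 34.7; financial account: domestic pension funds' purchases of foreign equities 41.5, sale of domestic government bonds to non-residents 84.4, borrowing by resident firms from foreign banks 36.9; capital account: debt forgiveness received from foreign official creditors 10.1; secondary income: contributions paid to international organisations 9.5.)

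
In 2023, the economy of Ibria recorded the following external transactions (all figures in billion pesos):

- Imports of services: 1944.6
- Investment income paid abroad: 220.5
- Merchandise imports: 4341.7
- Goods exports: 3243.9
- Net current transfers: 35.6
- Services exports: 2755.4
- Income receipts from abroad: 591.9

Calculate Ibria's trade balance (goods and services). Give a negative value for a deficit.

Goods balance = 3243.9 - 4341.7 = -1097.8
Services balance = 2755.4 - 1944.6 = 810.8
Trade balance (goods + services) = -1097.8 + 810.8 = -287.0

-287.0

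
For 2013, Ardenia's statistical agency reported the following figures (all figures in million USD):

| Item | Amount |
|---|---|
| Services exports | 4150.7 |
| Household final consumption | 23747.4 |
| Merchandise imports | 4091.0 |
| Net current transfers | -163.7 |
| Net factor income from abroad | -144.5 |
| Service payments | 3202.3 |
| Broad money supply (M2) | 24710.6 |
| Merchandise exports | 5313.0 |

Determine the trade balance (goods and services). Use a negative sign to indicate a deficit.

Goods balance = 5313.0 - 4091.0 = 1222.0
Services balance = 4150.7 - 3202.3 = 948.4
Trade balance (goods + services) = 1222.0 + 948.4 = 2170.4

2170.4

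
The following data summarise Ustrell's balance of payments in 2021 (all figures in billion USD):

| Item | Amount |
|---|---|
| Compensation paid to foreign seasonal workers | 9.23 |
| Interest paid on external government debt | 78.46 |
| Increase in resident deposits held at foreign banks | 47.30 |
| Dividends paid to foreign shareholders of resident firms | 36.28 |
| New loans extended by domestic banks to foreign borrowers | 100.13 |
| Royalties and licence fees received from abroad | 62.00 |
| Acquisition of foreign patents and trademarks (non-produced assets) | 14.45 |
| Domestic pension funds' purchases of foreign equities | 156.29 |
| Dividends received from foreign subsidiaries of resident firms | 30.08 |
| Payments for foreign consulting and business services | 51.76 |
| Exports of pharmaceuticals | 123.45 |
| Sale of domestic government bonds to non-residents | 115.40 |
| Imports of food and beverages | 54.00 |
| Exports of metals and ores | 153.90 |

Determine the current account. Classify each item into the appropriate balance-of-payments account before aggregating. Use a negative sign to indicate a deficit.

Goods: 123.45 + 153.90 - 54.00 = 223.35
Services: 62.00 - 51.76 = 10.24
Primary income: -9.23 - 78.46 + 30.08 - 36.28 = -93.89
Current account = 223.35 + 10.24 + (-93.89) = 139.70
(Excluded from the current account — financial account: increase in resident deposits held at foreign banks 47.30, new loans extended by domestic banks to foreign borrowers 100.13, domestic pension funds' purchases of foreign equities 156.29, sale of domestic government bonds to non-residents 115.40; capital account: acquisition of foreign patents and trademarks (non-produced assets) 14.45.)

139.70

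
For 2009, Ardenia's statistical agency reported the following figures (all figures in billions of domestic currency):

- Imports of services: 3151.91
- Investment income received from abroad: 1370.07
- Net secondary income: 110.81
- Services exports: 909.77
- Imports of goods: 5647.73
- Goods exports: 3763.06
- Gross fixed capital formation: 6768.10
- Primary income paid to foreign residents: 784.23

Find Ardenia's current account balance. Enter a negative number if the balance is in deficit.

Goods balance = 3763.06 - 5647.73 = -1884.67
Services balance = 909.77 - 3151.91 = -2242.14
Trade balance (goods + services) = -1884.67 + (-2242.14) = -4126.81
Net primary income = 1370.07 - 784.23 = 585.84
Net secondary income = 110.81
Current account = -4126.81 + 585.84 + 110.81 = -3430.16

-3430.16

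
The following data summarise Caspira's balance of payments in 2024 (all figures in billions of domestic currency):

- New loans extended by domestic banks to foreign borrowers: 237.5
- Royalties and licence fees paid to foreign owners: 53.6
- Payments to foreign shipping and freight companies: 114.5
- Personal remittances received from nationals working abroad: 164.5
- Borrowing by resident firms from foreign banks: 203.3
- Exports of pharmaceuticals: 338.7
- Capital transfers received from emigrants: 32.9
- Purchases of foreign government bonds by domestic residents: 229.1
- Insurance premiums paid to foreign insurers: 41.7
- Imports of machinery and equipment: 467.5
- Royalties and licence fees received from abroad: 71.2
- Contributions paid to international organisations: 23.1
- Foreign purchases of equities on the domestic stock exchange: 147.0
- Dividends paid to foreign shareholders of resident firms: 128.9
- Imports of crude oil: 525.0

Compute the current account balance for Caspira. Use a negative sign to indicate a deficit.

-779.9

Goods: -525.0 + 338.7 - 467.5 = -653.8
Services: -41.7 + 71.2 - 53.6 - 114.5 = -138.6
Primary income: -128.9
Secondary income: 164.5 - 23.1 = 141.4
Current account = (-653.8) + (-138.6) + (-128.9) + 141.4 = -779.9
(Excluded from the current account — financial account: new loans extended by domestic banks to foreign borrowers 237.5, borrowing by resident firms from foreign banks 203.3, purchases of foreign government bonds by domestic residents 229.1, foreign purchases of equities on the domestic stock exchange 147.0; capital account: capital transfers received from emigrants 32.9.)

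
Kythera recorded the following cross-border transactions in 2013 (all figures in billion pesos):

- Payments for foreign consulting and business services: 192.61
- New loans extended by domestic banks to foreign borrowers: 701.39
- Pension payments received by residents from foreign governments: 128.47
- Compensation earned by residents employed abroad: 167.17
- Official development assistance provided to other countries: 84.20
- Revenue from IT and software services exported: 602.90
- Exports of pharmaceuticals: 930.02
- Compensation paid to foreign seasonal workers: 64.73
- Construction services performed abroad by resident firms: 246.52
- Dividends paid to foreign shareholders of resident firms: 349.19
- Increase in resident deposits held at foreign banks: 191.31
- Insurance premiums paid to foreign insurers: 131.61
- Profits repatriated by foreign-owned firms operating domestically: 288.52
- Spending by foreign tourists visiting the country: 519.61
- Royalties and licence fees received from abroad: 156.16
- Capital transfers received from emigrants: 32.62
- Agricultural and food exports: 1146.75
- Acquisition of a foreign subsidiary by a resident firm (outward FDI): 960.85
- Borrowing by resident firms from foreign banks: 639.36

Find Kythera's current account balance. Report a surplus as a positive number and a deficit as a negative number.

2786.74

Goods: 1146.75 + 930.02 = 2076.77
Services: 246.52 + 156.16 - 192.61 + 519.61 + 602.90 - 131.61 = 1200.97
Primary income: -349.19 + 167.17 - 64.73 - 288.52 = -535.27
Secondary income: -84.20 + 128.47 = 44.27
Current account = 2076.77 + 1200.97 + (-535.27) + 44.27 = 2786.74
(Excluded from the current account — financial account: new loans extended by domestic banks to foreign borrowers 701.39, increase in resident deposits held at foreign banks 191.31, acquisition of a foreign subsidiary by a resident firm (outward FDI) 960.85, borrowing by resident firms from foreign banks 639.36; capital account: capital transfers received from emigrants 32.62.)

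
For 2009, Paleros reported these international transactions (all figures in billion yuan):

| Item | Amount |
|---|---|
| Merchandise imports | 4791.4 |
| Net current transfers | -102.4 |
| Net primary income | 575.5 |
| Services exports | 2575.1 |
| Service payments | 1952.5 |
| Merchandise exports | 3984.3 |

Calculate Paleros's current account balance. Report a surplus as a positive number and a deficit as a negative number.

Goods balance = 3984.3 - 4791.4 = -807.1
Services balance = 2575.1 - 1952.5 = 622.6
Trade balance (goods + services) = -807.1 + 622.6 = -184.5
Net primary income = 575.5
Net secondary income = -102.4
Current account = -184.5 + 575.5 + (-102.4) = 288.6

288.6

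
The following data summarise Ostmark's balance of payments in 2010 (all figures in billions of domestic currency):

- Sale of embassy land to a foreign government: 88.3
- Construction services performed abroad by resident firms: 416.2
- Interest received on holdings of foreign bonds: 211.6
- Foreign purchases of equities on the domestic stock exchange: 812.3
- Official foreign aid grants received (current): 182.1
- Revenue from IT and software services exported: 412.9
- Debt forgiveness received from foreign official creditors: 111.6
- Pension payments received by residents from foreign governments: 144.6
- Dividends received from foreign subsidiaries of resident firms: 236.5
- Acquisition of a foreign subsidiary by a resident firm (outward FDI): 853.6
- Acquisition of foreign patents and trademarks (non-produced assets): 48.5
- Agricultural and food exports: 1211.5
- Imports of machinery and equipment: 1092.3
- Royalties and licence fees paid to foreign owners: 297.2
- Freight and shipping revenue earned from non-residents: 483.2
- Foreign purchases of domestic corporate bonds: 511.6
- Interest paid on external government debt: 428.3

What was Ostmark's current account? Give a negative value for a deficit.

1480.8

Goods: -1092.3 + 1211.5 = 119.2
Services: 483.2 - 297.2 + 412.9 + 416.2 = 1015.1
Primary income: -428.3 + 236.5 + 211.6 = 19.8
Secondary income: 182.1 + 144.6 = 326.7
Current account = 119.2 + 1015.1 + 19.8 + 326.7 = 1480.8
(Excluded from the current account — capital account: sale of embassy land to a foreign government 88.3, debt forgiveness received from foreign official creditors 111.6, acquisition of foreign patents and trademarks (non-produced assets) 48.5; financial account: foreign purchases of equities on the domestic stock exchange 812.3, acquisition of a foreign subsidiary by a resident firm (outward FDI) 853.6, foreign purchases of domestic corporate bonds 511.6.)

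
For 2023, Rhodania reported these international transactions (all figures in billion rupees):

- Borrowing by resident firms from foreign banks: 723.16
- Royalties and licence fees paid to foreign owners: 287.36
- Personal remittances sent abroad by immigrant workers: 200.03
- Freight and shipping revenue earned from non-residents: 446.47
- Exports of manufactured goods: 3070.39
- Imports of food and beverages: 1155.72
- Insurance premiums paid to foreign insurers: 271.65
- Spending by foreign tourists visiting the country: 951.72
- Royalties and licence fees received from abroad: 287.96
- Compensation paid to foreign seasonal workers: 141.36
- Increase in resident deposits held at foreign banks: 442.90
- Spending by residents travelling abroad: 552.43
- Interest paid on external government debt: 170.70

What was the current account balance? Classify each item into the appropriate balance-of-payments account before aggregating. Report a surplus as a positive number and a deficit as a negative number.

1977.29

Goods: 3070.39 - 1155.72 = 1914.67
Services: -287.36 + 446.47 - 552.43 + 287.96 + 951.72 - 271.65 = 574.71
Primary income: -141.36 - 170.70 = -312.06
Secondary income: -200.03
Current account = 1914.67 + 574.71 + (-312.06) + (-200.03) = 1977.29
(Excluded from the current account — financial account: borrowing by resident firms from foreign banks 723.16, increase in resident deposits held at foreign banks 442.90.)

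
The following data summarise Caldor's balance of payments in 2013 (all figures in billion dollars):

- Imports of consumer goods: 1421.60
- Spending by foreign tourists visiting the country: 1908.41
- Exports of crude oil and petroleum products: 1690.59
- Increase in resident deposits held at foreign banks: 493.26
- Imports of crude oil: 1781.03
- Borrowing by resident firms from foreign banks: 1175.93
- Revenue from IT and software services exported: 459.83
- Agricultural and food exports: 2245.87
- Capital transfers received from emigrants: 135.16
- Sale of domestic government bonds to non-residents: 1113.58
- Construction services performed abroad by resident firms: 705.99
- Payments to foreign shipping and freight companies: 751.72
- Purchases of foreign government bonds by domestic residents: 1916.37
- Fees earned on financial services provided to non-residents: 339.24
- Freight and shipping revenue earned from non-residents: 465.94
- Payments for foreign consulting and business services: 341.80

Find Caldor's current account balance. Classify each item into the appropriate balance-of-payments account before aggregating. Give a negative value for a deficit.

Goods: 2245.87 + 1690.59 - 1421.60 - 1781.03 = 733.83
Services: 459.83 + 465.94 - 341.80 + 705.99 - 751.72 + 339.24 + 1908.41 = 2785.89
Current account = 733.83 + 2785.89 = 3519.72
(Excluded from the current account — financial account: increase in resident deposits held at foreign banks 493.26, borrowing by resident firms from foreign banks 1175.93, sale of domestic government bonds to non-residents 1113.58, purchases of foreign government bonds by domestic residents 1916.37; capital account: capital transfers received from emigrants 135.16.)

3519.72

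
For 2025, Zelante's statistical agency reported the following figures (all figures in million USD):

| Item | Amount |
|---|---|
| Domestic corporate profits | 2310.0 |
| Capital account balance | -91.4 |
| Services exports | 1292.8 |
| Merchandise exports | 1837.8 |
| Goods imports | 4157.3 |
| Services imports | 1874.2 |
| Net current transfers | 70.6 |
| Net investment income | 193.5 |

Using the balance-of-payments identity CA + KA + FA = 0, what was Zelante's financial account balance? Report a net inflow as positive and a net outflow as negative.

Goods balance = 1837.8 - 4157.3 = -2319.5
Services balance = 1292.8 - 1874.2 = -581.4
Trade balance (goods + services) = -2319.5 + (-581.4) = -2900.9
Net primary income = 193.5
Net secondary income = 70.6
Current account = -2900.9 + 193.5 + 70.6 = -2636.8
Financial account = -(-2636.8 + (-91.4)) = 2728.2

2728.2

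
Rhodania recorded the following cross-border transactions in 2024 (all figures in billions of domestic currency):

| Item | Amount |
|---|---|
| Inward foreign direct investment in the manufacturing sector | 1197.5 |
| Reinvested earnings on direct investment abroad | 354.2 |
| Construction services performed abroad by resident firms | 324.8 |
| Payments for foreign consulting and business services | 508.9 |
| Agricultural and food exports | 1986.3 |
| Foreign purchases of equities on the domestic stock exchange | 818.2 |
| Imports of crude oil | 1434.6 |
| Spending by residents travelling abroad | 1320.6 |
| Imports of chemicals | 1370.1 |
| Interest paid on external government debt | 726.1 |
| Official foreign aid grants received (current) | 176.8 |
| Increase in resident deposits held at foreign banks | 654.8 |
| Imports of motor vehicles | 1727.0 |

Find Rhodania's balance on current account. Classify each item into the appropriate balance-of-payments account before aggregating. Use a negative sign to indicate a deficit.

-4245.2

Goods: -1434.6 - 1727.0 + 1986.3 - 1370.1 = -2545.4
Services: -508.9 - 1320.6 + 324.8 = -1504.7
Primary income: -726.1 + 354.2 = -371.9
Secondary income: 176.8
Current account = (-2545.4) + (-1504.7) + (-371.9) + 176.8 = -4245.2
(Excluded from the current account — financial account: inward foreign direct investment in the manufacturing sector 1197.5, foreign purchases of equities on the domestic stock exchange 818.2, increase in resident deposits held at foreign banks 654.8.)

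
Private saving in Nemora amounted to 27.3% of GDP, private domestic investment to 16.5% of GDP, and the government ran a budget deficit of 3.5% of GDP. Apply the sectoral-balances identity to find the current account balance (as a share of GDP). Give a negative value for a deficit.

7.3

By the sectoral-balances identity, CA = (S_private - I) + (T - G).
Private balance = 27.3 - 16.5 = 10.8
Government balance (T - G) = -3.5
CA = 10.8 + (-3.5) = 7.3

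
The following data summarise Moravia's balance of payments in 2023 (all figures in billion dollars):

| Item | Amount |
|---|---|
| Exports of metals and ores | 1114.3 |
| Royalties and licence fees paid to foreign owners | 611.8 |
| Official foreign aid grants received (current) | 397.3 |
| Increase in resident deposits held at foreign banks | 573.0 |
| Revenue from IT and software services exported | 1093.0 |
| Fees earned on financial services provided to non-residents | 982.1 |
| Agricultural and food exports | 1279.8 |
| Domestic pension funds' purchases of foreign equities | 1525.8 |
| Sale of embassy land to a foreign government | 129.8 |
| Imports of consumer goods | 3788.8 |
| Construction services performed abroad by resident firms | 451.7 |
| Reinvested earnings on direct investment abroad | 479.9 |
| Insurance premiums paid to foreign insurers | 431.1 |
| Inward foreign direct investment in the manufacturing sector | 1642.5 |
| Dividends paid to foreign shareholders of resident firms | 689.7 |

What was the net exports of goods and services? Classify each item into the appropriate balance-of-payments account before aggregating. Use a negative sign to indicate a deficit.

Goods: 1114.3 - 3788.8 + 1279.8 = -1394.7
Services: -431.1 + 1093.0 + 451.7 - 611.8 + 982.1 = 1483.9
Trade balance = -1394.7 + 1483.9 = 89.2
(Excluded from the trade balance — secondary income: official foreign aid grants received (current) 397.3; financial account: increase in resident deposits held at foreign banks 573.0, domestic pension funds' purchases of foreign equities 1525.8, inward foreign direct investment in the manufacturing sector 1642.5; capital account: sale of embassy land to a foreign government 129.8; primary income: reinvested earnings on direct investment abroad 479.9, dividends paid to foreign shareholders of resident firms 689.7.)

89.2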